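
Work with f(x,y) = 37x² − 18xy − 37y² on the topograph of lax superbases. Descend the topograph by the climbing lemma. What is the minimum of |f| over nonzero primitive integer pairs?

descent: ρ → (-37,18,37)  [lands on river]
river: ρ → (37,56,-18)
river: ρ → (-18,52,43)
river: ρ → (43,34,-27)
river: ρ → (-27,74,3)
river: ρ → (3,76,-2)
river: ρ → (-2,76,3)
river: ρ → (3,74,-27)
river: ρ → (-27,34,43)
river: ρ → (43,52,-18)
river: ρ → (-18,56,37)
river: ρ → (37,18,-37)
river: ρ → (-37,56,18)
river: ρ → (18,52,-43)
river: ρ → (-43,34,27)
river: ρ → (27,74,-3)
river: ρ → (-3,76,2)
river: ρ → (2,76,-3)
river: ρ → (-3,74,27)
river: ρ → (27,34,-43)
river: ρ → (-43,52,18)
river: ρ → (18,56,-37)
closes: descent 1, river 22
min |a| on river = 2

2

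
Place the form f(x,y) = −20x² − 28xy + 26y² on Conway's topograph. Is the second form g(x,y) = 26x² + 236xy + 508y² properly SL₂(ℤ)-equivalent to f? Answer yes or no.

D₁ = 2864, D₂ = 2864
river cycle of f (length 14): (26, 28, -20), (-20, 52, 2), (2, 52, -20), (-20, 28, 26), (26, 24, -22), (-22, 20, 28), (28, 36, -14), (-14, 48, 10), (10, 52, -4), (-4, 52, 10), … (4 more)
river cycle of g (length 14): (26, 28, -20), (-20, 52, 2), (2, 52, -20), (-20, 28, 26), (26, 24, -22), (-22, 20, 28), (28, 36, -14), (-14, 48, 10), (10, 52, -4), (-4, 52, 10), … (4 more)
cycles coincide ⇒ equivalent

yes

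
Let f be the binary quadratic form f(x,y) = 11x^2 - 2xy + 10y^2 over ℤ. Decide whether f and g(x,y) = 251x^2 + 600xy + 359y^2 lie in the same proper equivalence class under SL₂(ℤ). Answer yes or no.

D₁ = -436, D₂ = -436
f: flip: (11,-2,10)→(10,2,11)
f: reduced (well bottom): (10,2,11) with a≤c, −a<b≤a
g: translate: b→98 (≡600 mod 502), so (251,600,359)→(251,98,10)
g: flip: (251,98,10)→(10,-98,251)
g: translate: b→2 (≡-98 mod 20), so (10,-98,251)→(10,2,11)
g: reduced (well bottom): (10,2,11) with a≤c, −a<b≤a
reduced forms (10, 2, 11) vs (10, 2, 11) ⇒ equivalent

yes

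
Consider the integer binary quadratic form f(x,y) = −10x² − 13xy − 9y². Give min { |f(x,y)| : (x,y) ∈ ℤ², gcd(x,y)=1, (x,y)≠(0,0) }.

translate: b→-7 (≡13 mod 20), so (10,13,9)→(10,-7,6)
flip: (10,-7,6)→(6,7,10)
translate: b→-5 (≡7 mod 12), so (6,7,10)→(6,-5,9)
reduced (well bottom): (6,-5,9) with a≤c, −a<b≤a
well minimum |f| = |-6| = 6 (negative-definite)

6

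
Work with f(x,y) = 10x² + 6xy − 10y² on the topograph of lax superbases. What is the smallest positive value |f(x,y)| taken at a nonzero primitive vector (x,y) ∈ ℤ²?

river: ρ → (-10,14,6)
river: ρ → (6,10,-14)
river: ρ → (-14,18,2)
river: ρ → (2,18,-14)
river: ρ → (-14,10,6)
river: ρ → (6,14,-10)
river: ρ → (-10,6,10)
river: ρ → (10,14,-6)
river: ρ → (-6,10,14)
river: ρ → (14,18,-2)
river: ρ → (-2,18,14)
river: ρ → (14,10,-6)
river: ρ → (-6,14,10)
river: ρ → (10,6,-10)
closes: descent 0, river 14
min |a| on river = 2

2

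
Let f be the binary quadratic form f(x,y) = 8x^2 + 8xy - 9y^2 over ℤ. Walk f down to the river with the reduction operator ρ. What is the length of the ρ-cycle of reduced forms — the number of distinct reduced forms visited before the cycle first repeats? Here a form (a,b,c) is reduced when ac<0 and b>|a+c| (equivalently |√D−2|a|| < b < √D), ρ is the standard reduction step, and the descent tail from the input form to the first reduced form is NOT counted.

D = 352, ⌊√D⌋ = 18
river: ρ → (-9,10,7)
river: ρ → (7,18,-1)
river: ρ → (-1,18,7)
river: ρ → (7,10,-9)
river: ρ → (-9,8,8)
river: ρ → (8,8,-9)
ρ-cycle length = 6 (tail of 0 descent steps not counted)

6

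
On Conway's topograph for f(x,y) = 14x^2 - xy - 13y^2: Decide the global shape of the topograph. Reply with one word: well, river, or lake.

D = b²−4ac = (-1)² − 4·14·(-13) = 729
D = 27² is a perfect square ⇒ form factors over ℤ ⇒ lakes

lake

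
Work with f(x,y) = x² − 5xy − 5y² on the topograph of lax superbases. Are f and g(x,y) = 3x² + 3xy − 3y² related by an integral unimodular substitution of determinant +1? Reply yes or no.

D₁ = 45, D₂ = 45
river cycle of f (length 2): (-5, 5, 1), (1, 5, -5)
river cycle of g (length 2): (-3, 3, 3), (3, 3, -3)
cycles differ ⇒ inequivalent

no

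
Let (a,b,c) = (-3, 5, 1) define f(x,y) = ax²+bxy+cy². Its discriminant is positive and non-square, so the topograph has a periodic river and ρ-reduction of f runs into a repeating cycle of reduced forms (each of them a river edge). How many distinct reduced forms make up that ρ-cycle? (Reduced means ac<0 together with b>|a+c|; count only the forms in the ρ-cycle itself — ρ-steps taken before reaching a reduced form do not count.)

D = 37, ⌊√D⌋ = 6
river: ρ → (1,5,-3)
river: ρ → (-3,1,3)
river: ρ → (3,5,-1)
river: ρ → (-1,5,3)
river: ρ → (3,1,-3)
river: ρ → (-3,5,1)
ρ-cycle length = 6 (tail of 0 descent steps not counted)

6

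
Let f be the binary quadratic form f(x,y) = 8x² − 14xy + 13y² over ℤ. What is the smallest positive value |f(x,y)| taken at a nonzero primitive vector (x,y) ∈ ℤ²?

translate: b→2 (≡-14 mod 16), so (8,-14,13)→(8,2,7)
flip: (8,2,7)→(7,-2,8)
reduced (well bottom): (7,-2,8) with a≤c, −a<b≤a
well minimum = a = 7

7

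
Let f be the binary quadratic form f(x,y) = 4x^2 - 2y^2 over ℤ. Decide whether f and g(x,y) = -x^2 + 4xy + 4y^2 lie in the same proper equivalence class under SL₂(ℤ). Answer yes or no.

D₁ = 32, D₂ = 32
river cycle of f (length 2): (-2, 4, 2), (2, 4, -2)
river cycle of g (length 2): (4, 4, -1), (-1, 4, 4)
cycles differ ⇒ inequivalent

no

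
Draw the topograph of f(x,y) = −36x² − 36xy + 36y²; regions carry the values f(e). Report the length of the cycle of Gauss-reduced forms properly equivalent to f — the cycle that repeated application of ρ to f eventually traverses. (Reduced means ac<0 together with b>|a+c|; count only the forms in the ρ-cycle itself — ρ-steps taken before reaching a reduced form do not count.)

D = 6480, ⌊√D⌋ = 80
descent: ρ → (36,36,-36)  [lands on river]
river: ρ → (-36,36,36)
ρ-cycle length = 2 (tail of 1 descent step not counted)

2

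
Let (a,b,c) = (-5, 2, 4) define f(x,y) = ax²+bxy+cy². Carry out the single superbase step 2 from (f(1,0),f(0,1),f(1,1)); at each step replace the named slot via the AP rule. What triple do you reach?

start (-5,4,1) = (f(1,0),f(0,1),f(1,1))
replace slot 2: 2·((-5)+1) − 4 = -12 → (-5,-12,1)

-5,-12,1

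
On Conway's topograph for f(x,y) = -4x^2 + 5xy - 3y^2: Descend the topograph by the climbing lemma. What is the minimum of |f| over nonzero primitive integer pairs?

translate: b→3 (≡-5 mod 8), so (4,-5,3)→(4,3,2)
flip: (4,3,2)→(2,-3,4)
translate: b→1 (≡-3 mod 4), so (2,-3,4)→(2,1,3)
reduced (well bottom): (2,1,3) with a≤c, −a<b≤a
well minimum |f| = |-2| = 2 (negative-definite)

2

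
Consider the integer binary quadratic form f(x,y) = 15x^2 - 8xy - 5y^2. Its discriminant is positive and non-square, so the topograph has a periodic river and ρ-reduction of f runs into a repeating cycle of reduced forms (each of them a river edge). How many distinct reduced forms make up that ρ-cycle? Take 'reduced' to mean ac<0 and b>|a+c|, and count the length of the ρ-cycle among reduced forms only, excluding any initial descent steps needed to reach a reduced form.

D = 364, ⌊√D⌋ = 19
descent: ρ → (-5,18,2)  [lands on river]
river: ρ → (2,18,-5)
river: ρ → (-5,12,11)
river: ρ → (11,10,-6)
river: ρ → (-6,14,7)
river: ρ → (7,14,-6)
river: ρ → (-6,10,11)
river: ρ → (11,12,-5)
ρ-cycle length = 8 (tail of 1 descent step not counted)

8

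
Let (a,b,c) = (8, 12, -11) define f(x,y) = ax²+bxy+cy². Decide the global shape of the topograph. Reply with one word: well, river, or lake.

D = b²−4ac = 12² − 4·8·(-11) = 496
D > 0 non-square ⇒ indefinite ⇒ periodic river

river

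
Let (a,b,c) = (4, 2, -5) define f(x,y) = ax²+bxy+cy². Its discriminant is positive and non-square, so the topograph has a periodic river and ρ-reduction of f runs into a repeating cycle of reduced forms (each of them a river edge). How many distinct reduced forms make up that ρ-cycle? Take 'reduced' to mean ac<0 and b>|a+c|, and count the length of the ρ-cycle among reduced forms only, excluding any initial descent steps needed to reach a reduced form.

D = 84, ⌊√D⌋ = 9
river: ρ → (-5,8,1)
river: ρ → (1,8,-5)
river: ρ → (-5,2,4)
river: ρ → (4,6,-3)
river: ρ → (-3,6,4)
river: ρ → (4,2,-5)
ρ-cycle length = 6 (tail of 0 descent steps not counted)

6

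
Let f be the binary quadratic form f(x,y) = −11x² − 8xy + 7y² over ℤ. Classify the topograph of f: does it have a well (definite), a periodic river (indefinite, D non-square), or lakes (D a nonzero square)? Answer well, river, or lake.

D = b²−4ac = (-8)² − 4·(-11)·7 = 372
D > 0 non-square ⇒ indefinite ⇒ periodic river

river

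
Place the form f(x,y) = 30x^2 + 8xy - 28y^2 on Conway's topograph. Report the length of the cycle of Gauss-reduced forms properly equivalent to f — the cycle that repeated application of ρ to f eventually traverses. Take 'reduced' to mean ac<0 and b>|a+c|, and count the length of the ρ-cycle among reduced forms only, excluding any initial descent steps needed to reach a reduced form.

D = 3424, ⌊√D⌋ = 58
river: ρ → (-28,48,10)
river: ρ → (10,52,-18)
river: ρ → (-18,56,4)
river: ρ → (4,56,-18)
river: ρ → (-18,52,10)
river: ρ → (10,48,-28)
river: ρ → (-28,8,30)
river: ρ → (30,52,-6)
river: ρ → (-6,56,12)
river: ρ → (12,40,-38)
river: ρ → (-38,36,14)
river: ρ → (14,48,-20)
river: ρ → (-20,32,30)
river: ρ → (30,28,-22)
river: ρ → (-22,16,36)
river: ρ → (36,56,-2)
river: ρ → (-2,56,36)
river: ρ → (36,16,-22)
river: ρ → (-22,28,30)
river: ρ → (30,32,-20)
river: ρ → (-20,48,14)
river: ρ → (14,36,-38)
river: ρ → (-38,40,12)
river: ρ → (12,56,-6)
river: ρ → (-6,52,30)
river: ρ → (30,8,-28)
ρ-cycle length = 26 (tail of 0 descent steps not counted)

26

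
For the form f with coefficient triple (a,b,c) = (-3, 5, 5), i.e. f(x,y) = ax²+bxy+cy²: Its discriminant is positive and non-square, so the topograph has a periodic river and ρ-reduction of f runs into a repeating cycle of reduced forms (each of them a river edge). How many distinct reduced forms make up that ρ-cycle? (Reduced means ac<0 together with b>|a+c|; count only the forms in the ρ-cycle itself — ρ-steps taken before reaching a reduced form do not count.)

D = 85, ⌊√D⌋ = 9
river: ρ → (5,5,-3)
river: ρ → (-3,7,3)
river: ρ → (3,5,-5)
river: ρ → (-5,5,3)
river: ρ → (3,7,-3)
river: ρ → (-3,5,5)
ρ-cycle length = 6 (tail of 0 descent steps not counted)

6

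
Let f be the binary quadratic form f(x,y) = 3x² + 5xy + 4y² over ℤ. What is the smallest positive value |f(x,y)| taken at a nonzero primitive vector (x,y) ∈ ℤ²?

translate: b→-1 (≡5 mod 6), so (3,5,4)→(3,-1,2)
flip: (3,-1,2)→(2,1,3)
reduced (well bottom): (2,1,3) with a≤c, −a<b≤a
well minimum = a = 2

2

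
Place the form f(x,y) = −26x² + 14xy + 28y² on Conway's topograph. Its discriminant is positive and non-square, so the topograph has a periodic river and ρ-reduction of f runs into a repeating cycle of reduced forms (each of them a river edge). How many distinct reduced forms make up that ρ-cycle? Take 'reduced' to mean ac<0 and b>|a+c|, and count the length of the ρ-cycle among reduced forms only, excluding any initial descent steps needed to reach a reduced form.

D = 3108, ⌊√D⌋ = 55
river: ρ → (28,42,-12)
river: ρ → (-12,54,4)
river: ρ → (4,50,-38)
river: ρ → (-38,26,16)
river: ρ → (16,38,-26)
river: ρ → (-26,14,28)
ρ-cycle length = 6 (tail of 0 descent steps not counted)

6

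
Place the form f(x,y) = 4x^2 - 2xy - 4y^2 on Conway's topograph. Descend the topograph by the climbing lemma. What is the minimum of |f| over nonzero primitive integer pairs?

descent: ρ → (-4,2,4)  [lands on river]
river: ρ → (4,6,-2)
river: ρ → (-2,6,4)
river: ρ → (4,2,-4)
river: ρ → (-4,6,2)
river: ρ → (2,6,-4)
closes: descent 1, river 6
min |a| on river = 2

2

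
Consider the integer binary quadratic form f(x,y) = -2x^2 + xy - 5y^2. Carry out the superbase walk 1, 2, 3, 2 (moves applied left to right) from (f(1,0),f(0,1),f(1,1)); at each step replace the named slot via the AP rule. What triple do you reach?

start (-2,-5,-6) = (f(1,0),f(0,1),f(1,1))
replace slot 1: 2·((-5)+(-6)) − (-2) = -20 → (-20,-5,-6)
replace slot 2: 2·((-20)+(-6)) − (-5) = -47 → (-20,-47,-6)
replace slot 3: 2·((-20)+(-47)) − (-6) = -128 → (-20,-47,-128)
replace slot 2: 2·((-20)+(-128)) − (-47) = -249 → (-20,-249,-128)

-20,-249,-128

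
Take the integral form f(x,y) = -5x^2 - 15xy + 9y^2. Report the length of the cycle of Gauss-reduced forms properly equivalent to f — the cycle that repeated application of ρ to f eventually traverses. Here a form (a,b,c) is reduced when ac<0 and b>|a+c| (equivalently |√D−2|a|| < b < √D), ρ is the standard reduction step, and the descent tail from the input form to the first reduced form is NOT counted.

D = 405, ⌊√D⌋ = 20
descent: ρ → (9,15,-5)  [lands on river]
river: ρ → (-5,15,9)
river: ρ → (9,3,-11)
river: ρ → (-11,19,1)
river: ρ → (1,19,-11)
river: ρ → (-11,3,9)
ρ-cycle length = 6 (tail of 1 descent step not counted)

6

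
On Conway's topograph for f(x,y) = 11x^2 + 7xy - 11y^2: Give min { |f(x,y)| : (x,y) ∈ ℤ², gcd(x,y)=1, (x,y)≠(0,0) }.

river: ρ → (-11,15,7)
river: ρ → (7,13,-13)
river: ρ → (-13,13,7)
river: ρ → (7,15,-11)
river: ρ → (-11,7,11)
river: ρ → (11,15,-7)
river: ρ → (-7,13,13)
river: ρ → (13,13,-7)
river: ρ → (-7,15,11)
river: ρ → (11,7,-11)
closes: descent 0, river 10
min |a| on river = 7

7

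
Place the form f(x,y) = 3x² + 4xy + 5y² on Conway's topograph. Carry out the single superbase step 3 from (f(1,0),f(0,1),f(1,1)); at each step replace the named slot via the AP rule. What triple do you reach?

start (3,5,12) = (f(1,0),f(0,1),f(1,1))
replace slot 3: 2·(3+5) − 12 = 4 → (3,5,4)

3,5,4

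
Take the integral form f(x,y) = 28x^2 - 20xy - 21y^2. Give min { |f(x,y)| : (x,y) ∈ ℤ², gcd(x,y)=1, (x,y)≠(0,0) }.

descent: ρ → (-21,20,28)  [lands on river]
river: ρ → (28,36,-13)
river: ρ → (-13,42,19)
river: ρ → (19,34,-21)
river: ρ → (-21,50,3)
river: ρ → (3,52,-4)
river: ρ → (-4,52,3)
river: ρ → (3,50,-21)
river: ρ → (-21,34,19)
river: ρ → (19,42,-13)
river: ρ → (-13,36,28)
river: ρ → (28,20,-21)
river: ρ → (-21,22,27)
river: ρ → (27,32,-16)
river: ρ → (-16,32,27)
river: ρ → (27,22,-21)
closes: descent 1, river 16
min |a| on river = 3

3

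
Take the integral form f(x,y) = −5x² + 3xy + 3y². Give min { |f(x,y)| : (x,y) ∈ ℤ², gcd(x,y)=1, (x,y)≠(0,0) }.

river: ρ → (3,3,-5)
river: ρ → (-5,7,1)
river: ρ → (1,7,-5)
river: ρ → (-5,3,3)
closes: descent 0, river 4
min |a| on river = 1

1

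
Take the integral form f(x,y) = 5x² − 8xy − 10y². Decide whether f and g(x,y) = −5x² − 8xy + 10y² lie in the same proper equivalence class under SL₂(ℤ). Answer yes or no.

D₁ = 264, D₂ = 264
river cycle of f (length 6): (-10, 8, 5), (5, 12, -6), (-6, 12, 5), (5, 8, -10), (-10, 12, 3), (3, 12, -10)
river cycle of g (length 6): (10, 8, -5), (-5, 12, 6), (6, 12, -5), (-5, 8, 10), (10, 12, -3), (-3, 12, 10)
cycles differ ⇒ inequivalent

no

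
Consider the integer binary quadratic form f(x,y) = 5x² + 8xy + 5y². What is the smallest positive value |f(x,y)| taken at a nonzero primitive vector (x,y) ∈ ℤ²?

translate: b→-2 (≡8 mod 10), so (5,8,5)→(5,-2,2)
flip: (5,-2,2)→(2,2,5)
reduced (well bottom): (2,2,5) with a≤c, −a<b≤a
well minimum = a = 2

2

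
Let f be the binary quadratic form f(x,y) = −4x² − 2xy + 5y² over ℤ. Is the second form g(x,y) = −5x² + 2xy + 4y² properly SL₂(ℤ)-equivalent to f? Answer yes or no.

D₁ = 84, D₂ = 84
river cycle of f (length 6): (5, 2, -4), (-4, 6, 3), (3, 6, -4), (-4, 2, 5), (5, 8, -1), (-1, 8, 5)
river cycle of g (length 6): (4, 6, -3), (-3, 6, 4), (4, 2, -5), (-5, 8, 1), (1, 8, -5), (-5, 2, 4)
cycles differ ⇒ inequivalent

no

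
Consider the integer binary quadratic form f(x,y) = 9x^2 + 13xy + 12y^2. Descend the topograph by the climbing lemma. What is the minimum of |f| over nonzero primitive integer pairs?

translate: b→-5 (≡13 mod 18), so (9,13,12)→(9,-5,8)
flip: (9,-5,8)→(8,5,9)
reduced (well bottom): (8,5,9) with a≤c, −a<b≤a
well minimum = a = 8

8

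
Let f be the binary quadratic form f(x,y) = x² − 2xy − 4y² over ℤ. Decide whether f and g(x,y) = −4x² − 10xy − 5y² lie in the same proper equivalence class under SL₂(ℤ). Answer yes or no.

D₁ = 20, D₂ = 20
river cycle of f (length 2): (1, 4, -1), (-1, 4, 1)
river cycle of g (length 2): (1, 4, -1), (-1, 4, 1)
cycles coincide ⇒ equivalent

yes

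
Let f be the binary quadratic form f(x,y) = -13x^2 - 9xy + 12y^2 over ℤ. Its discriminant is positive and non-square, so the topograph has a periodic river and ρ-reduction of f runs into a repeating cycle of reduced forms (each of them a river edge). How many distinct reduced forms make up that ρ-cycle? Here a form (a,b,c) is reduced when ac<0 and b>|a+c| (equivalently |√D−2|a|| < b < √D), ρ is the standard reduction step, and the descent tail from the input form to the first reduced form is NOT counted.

D = 705, ⌊√D⌋ = 26
descent: ρ → (12,9,-13)  [lands on river]
river: ρ → (-13,17,8)
river: ρ → (8,15,-15)
river: ρ → (-15,15,8)
river: ρ → (8,17,-13)
river: ρ → (-13,9,12)
river: ρ → (12,15,-10)
river: ρ → (-10,25,2)
river: ρ → (2,23,-22)
river: ρ → (-22,21,3)
river: ρ → (3,21,-22)
river: ρ → (-22,23,2)
river: ρ → (2,25,-10)
river: ρ → (-10,15,12)
ρ-cycle length = 14 (tail of 1 descent step not counted)

14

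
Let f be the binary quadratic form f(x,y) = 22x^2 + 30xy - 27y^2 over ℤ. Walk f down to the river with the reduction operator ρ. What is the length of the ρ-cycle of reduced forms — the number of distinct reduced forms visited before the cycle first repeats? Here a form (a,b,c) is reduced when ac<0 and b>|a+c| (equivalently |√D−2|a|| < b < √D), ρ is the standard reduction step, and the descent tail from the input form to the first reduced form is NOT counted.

D = 3276, ⌊√D⌋ = 57
river: ρ → (-27,24,25)
river: ρ → (25,26,-26)
river: ρ → (-26,26,25)
river: ρ → (25,24,-27)
river: ρ → (-27,30,22)
river: ρ → (22,14,-35)
river: ρ → (-35,56,1)
river: ρ → (1,56,-35)
river: ρ → (-35,14,22)
river: ρ → (22,30,-27)
ρ-cycle length = 10 (tail of 0 descent steps not counted)

10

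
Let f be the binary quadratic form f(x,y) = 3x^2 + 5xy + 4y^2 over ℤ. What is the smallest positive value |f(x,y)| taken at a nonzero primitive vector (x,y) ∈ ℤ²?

translate: b→-1 (≡5 mod 6), so (3,5,4)→(3,-1,2)
flip: (3,-1,2)→(2,1,3)
reduced (well bottom): (2,1,3) with a≤c, −a<b≤a
well minimum = a = 2

2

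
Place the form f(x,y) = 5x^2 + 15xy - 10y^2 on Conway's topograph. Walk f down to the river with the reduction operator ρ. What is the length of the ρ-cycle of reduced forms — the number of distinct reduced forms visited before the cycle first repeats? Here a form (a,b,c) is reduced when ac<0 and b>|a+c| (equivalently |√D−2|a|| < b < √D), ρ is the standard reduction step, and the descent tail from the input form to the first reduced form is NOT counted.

D = 425, ⌊√D⌋ = 20
river: ρ → (-10,5,10)
river: ρ → (10,15,-5)
river: ρ → (-5,15,10)
river: ρ → (10,5,-10)
river: ρ → (-10,15,5)
river: ρ → (5,15,-10)
ρ-cycle length = 6 (tail of 0 descent steps not counted)

6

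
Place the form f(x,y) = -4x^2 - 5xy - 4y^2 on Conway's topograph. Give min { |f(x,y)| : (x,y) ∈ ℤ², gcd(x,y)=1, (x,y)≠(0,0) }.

translate: b→-3 (≡5 mod 8), so (4,5,4)→(4,-3,3)
flip: (4,-3,3)→(3,3,4)
reduced (well bottom): (3,3,4) with a≤c, −a<b≤a
well minimum |f| = |-3| = 3 (negative-definite)

3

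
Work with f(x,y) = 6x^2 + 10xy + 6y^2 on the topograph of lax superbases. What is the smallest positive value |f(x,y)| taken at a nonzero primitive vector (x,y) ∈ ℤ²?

translate: b→-2 (≡10 mod 12), so (6,10,6)→(6,-2,2)
flip: (6,-2,2)→(2,2,6)
reduced (well bottom): (2,2,6) with a≤c, −a<b≤a
well minimum = a = 2

2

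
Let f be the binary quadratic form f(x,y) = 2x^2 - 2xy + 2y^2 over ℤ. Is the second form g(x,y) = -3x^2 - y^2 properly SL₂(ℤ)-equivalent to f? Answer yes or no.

D₁ = -12, D₂ = -12
f: translate: b→2 (≡-2 mod 4), so (2,-2,2)→(2,2,2)
f: reduced (well bottom): (2,2,2) with a≤c, −a<b≤a
g is negative-definite; reduce −g:
−g: flip: (3,0,1)→(1,0,3)
−g: reduced (well bottom): (1,0,3) with a≤c, −a<b≤a
flip sign back: reduced form of g is (-1,0,-3)
reduced forms (2, 2, 2) vs (-1, 0, -3) ⇒ inequivalent

no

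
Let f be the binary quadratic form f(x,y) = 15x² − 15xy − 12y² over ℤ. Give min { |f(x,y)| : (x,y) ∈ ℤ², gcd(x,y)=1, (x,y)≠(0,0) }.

descent: ρ → (-12,15,15)  [lands on river]
river: ρ → (15,15,-12)
river: ρ → (-12,9,18)
river: ρ → (18,27,-3)
river: ρ → (-3,27,18)
river: ρ → (18,9,-12)
closes: descent 1, river 6
min |a| on river = 3

3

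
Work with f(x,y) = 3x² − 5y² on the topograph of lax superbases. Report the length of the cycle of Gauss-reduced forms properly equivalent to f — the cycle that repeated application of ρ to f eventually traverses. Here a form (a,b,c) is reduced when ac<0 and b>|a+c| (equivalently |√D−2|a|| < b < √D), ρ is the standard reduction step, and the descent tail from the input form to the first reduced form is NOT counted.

D = 60, ⌊√D⌋ = 7
descent: ρ → (-5,0,3)
descent: ρ → (3,6,-2)  [lands on river]
river: ρ → (-2,6,3)
ρ-cycle length = 2 (tail of 2 descent steps not counted)

2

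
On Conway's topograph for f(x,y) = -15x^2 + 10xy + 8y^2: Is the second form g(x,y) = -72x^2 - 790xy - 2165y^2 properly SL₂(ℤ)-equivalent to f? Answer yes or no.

D₁ = 580, D₂ = 580
river cycle of f (length 6): (8, 22, -3), (-3, 20, 15), (15, 10, -8), (-8, 22, 3), (3, 20, -15), (-15, 10, 8)
river cycle of g (length 6): (-15, 10, 8), (8, 22, -3), (-3, 20, 15), (15, 10, -8), (-8, 22, 3), (3, 20, -15)
cycles coincide ⇒ equivalent

yes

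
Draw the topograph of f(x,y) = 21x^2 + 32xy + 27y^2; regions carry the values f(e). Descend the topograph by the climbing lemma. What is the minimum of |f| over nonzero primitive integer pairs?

translate: b→-10 (≡32 mod 42), so (21,32,27)→(21,-10,16)
flip: (21,-10,16)→(16,10,21)
reduced (well bottom): (16,10,21) with a≤c, −a<b≤a
well minimum = a = 16

16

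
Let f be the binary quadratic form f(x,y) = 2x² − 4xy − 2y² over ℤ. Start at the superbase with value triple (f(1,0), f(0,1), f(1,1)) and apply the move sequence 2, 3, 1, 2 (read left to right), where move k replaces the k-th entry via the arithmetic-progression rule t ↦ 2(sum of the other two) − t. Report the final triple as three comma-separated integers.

start (2,-2,-4) = (f(1,0),f(0,1),f(1,1))
replace slot 2: 2·(2+(-4)) − (-2) = -2 → (2,-2,-4)
replace slot 3: 2·(2+(-2)) − (-4) = 4 → (2,-2,4)
replace slot 1: 2·((-2)+4) − 2 = 2 → (2,-2,4)
replace slot 2: 2·(2+4) − (-2) = 14 → (2,14,4)

2,14,4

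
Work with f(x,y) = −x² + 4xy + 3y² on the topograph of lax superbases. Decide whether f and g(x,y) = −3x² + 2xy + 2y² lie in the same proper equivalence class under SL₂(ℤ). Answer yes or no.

D₁ = 28, D₂ = 28
river cycle of f (length 4): (3, 2, -2), (-2, 2, 3), (3, 4, -1), (-1, 4, 3)
river cycle of g (length 4): (2, 2, -3), (-3, 4, 1), (1, 4, -3), (-3, 2, 2)
cycles differ ⇒ inequivalent

no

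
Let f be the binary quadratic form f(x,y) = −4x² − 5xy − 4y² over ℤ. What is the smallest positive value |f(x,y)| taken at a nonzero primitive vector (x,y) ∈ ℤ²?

translate: b→-3 (≡5 mod 8), so (4,5,4)→(4,-3,3)
flip: (4,-3,3)→(3,3,4)
reduced (well bottom): (3,3,4) with a≤c, −a<b≤a
well minimum |f| = |-3| = 3 (negative-definite)

3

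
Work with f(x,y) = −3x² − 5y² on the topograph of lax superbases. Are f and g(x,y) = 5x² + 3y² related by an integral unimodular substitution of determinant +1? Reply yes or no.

D₁ = -60, D₂ = -60
f is negative-definite; reduce −f:
−f: reduced (well bottom): (3,0,5) with a≤c, −a<b≤a
flip sign back: reduced form of f is (-3,0,-5)
g: flip: (5,0,3)→(3,0,5)
g: reduced (well bottom): (3,0,5) with a≤c, −a<b≤a
reduced forms (-3, 0, -5) vs (3, 0, 5) ⇒ inequivalent

no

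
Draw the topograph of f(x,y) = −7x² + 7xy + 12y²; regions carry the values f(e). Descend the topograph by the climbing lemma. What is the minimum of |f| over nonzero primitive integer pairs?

river: ρ → (12,17,-2)
river: ρ → (-2,19,3)
river: ρ → (3,17,-8)
river: ρ → (-8,15,5)
river: ρ → (5,15,-8)
river: ρ → (-8,17,3)
river: ρ → (3,19,-2)
river: ρ → (-2,17,12)
river: ρ → (12,7,-7)
river: ρ → (-7,7,12)
closes: descent 0, river 10
min |a| on river = 2

2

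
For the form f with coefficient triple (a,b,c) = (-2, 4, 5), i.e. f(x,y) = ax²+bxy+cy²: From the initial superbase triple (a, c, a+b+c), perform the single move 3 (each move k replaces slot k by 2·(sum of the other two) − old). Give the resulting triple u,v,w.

start (-2,5,7) = (f(1,0),f(0,1),f(1,1))
replace slot 3: 2·((-2)+5) − 7 = -1 → (-2,5,-1)

-2,5,-1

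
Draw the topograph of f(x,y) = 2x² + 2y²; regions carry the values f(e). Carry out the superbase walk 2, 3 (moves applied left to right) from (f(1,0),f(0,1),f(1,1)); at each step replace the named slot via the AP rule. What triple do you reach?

start (2,2,4) = (f(1,0),f(0,1),f(1,1))
replace slot 2: 2·(2+4) − 2 = 10 → (2,10,4)
replace slot 3: 2·(2+10) − 4 = 20 → (2,10,20)

2,10,20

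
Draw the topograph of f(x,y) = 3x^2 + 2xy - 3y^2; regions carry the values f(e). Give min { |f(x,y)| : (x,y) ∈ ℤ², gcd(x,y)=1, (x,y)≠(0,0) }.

river: ρ → (-3,4,2)
river: ρ → (2,4,-3)
river: ρ → (-3,2,3)
river: ρ → (3,4,-2)
river: ρ → (-2,4,3)
river: ρ → (3,2,-3)
closes: descent 0, river 6
min |a| on river = 2

2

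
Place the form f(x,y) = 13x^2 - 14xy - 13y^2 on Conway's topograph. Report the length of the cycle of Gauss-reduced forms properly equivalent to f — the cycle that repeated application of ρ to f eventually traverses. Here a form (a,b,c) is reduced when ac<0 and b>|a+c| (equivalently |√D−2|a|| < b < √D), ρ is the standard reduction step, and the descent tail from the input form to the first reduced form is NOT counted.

D = 872, ⌊√D⌋ = 29
descent: ρ → (-13,14,13)  [lands on river]
river: ρ → (13,12,-14)
river: ρ → (-14,16,11)
river: ρ → (11,28,-2)
river: ρ → (-2,28,11)
river: ρ → (11,16,-14)
river: ρ → (-14,12,13)
river: ρ → (13,14,-13)
river: ρ → (-13,12,14)
river: ρ → (14,16,-11)
river: ρ → (-11,28,2)
river: ρ → (2,28,-11)
river: ρ → (-11,16,14)
river: ρ → (14,12,-13)
ρ-cycle length = 14 (tail of 1 descent step not counted)

14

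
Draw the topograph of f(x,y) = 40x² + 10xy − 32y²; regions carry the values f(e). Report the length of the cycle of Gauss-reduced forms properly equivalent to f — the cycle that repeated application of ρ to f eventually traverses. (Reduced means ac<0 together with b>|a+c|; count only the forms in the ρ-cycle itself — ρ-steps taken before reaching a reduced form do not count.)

D = 5220, ⌊√D⌋ = 72
river: ρ → (-32,54,18)
river: ρ → (18,54,-32)
river: ρ → (-32,10,40)
river: ρ → (40,70,-2)
river: ρ → (-2,70,40)
river: ρ → (40,10,-32)
ρ-cycle length = 6 (tail of 0 descent steps not counted)

6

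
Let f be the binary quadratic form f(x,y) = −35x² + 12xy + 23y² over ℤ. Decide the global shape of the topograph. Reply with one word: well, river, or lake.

D = b²−4ac = 12² − 4·(-35)·23 = 3364
D = 58² is a perfect square ⇒ form factors over ℤ ⇒ lakes

lake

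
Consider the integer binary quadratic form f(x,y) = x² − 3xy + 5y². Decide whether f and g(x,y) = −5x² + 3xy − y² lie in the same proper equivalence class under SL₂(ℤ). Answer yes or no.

D₁ = -11, D₂ = -11
f: translate: b→1 (≡-3 mod 2), so (1,-3,5)→(1,1,3)
f: reduced (well bottom): (1,1,3) with a≤c, −a<b≤a
g is negative-definite; reduce −g:
−g: flip: (5,-3,1)→(1,3,5)
−g: translate: b→1 (≡3 mod 2), so (1,3,5)→(1,1,3)
−g: reduced (well bottom): (1,1,3) with a≤c, −a<b≤a
flip sign back: reduced form of g is (-1,-1,-3)
reduced forms (1, 1, 3) vs (-1, -1, -3) ⇒ inequivalent

no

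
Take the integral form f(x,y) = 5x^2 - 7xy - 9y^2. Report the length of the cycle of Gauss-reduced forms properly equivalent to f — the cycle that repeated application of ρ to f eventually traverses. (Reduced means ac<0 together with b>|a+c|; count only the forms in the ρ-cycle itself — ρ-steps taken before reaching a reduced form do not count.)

D = 229, ⌊√D⌋ = 15
descent: ρ → (-9,7,5)  [lands on river]
river: ρ → (5,13,-3)
river: ρ → (-3,11,9)
river: ρ → (9,7,-5)
river: ρ → (-5,13,3)
river: ρ → (3,11,-9)
ρ-cycle length = 6 (tail of 1 descent step not counted)

6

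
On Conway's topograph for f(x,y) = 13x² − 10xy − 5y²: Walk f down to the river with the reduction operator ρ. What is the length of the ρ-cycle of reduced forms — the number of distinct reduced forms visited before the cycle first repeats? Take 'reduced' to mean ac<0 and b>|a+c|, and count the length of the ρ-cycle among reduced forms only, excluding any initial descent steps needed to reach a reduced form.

D = 360, ⌊√D⌋ = 18
descent: ρ → (-5,10,13)  [lands on river]
river: ρ → (13,16,-2)
river: ρ → (-2,16,13)
river: ρ → (13,10,-5)
ρ-cycle length = 4 (tail of 1 descent step not counted)

4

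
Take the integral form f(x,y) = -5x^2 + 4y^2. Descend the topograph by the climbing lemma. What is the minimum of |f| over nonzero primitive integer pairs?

descent: ρ → (4,8,-1)  [lands on river]
river: ρ → (-1,8,4)
closes: descent 1, river 2
min |a| on river = 1

1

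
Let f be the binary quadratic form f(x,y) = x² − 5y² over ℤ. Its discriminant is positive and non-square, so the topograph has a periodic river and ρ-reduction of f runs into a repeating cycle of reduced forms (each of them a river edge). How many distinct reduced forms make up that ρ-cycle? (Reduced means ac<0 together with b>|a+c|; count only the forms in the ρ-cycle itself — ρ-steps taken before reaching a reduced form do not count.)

D = 20, ⌊√D⌋ = 4
descent: ρ → (-5,0,1)
descent: ρ → (1,4,-1)  [lands on river]
river: ρ → (-1,4,1)
ρ-cycle length = 2 (tail of 2 descent steps not counted)

2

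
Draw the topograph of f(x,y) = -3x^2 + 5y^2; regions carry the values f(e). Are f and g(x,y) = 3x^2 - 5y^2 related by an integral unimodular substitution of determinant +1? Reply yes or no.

D₁ = 60, D₂ = 60
river cycle of f (length 2): (-3, 6, 2), (2, 6, -3)
river cycle of g (length 2): (3, 6, -2), (-2, 6, 3)
cycles differ ⇒ inequivalent

no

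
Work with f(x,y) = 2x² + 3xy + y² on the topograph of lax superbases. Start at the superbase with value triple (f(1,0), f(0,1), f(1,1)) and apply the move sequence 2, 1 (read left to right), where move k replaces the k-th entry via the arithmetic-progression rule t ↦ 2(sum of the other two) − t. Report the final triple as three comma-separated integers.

start (2,1,6) = (f(1,0),f(0,1),f(1,1))
replace slot 2: 2·(2+6) − 1 = 15 → (2,15,6)
replace slot 1: 2·(15+6) − 2 = 40 → (40,15,6)

40,15,6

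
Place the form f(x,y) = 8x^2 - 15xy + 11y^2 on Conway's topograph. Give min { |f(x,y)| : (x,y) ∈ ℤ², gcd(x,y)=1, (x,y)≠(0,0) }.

translate: b→1 (≡-15 mod 16), so (8,-15,11)→(8,1,4)
flip: (8,1,4)→(4,-1,8)
reduced (well bottom): (4,-1,8) with a≤c, −a<b≤a
well minimum = a = 4

4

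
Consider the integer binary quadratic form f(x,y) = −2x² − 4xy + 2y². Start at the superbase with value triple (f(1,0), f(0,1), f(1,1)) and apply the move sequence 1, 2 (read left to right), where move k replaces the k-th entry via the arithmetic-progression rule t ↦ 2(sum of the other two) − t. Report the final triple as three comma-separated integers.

start (-2,2,-4) = (f(1,0),f(0,1),f(1,1))
replace slot 1: 2·(2+(-4)) − (-2) = -2 → (-2,2,-4)
replace slot 2: 2·((-2)+(-4)) − 2 = -14 → (-2,-14,-4)

-2,-14,-4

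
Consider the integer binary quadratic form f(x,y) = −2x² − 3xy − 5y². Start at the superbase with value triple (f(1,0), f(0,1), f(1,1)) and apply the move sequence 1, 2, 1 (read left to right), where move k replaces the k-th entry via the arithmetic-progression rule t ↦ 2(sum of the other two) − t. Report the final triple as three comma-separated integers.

start (-2,-5,-10) = (f(1,0),f(0,1),f(1,1))
replace slot 1: 2·((-5)+(-10)) − (-2) = -28 → (-28,-5,-10)
replace slot 2: 2·((-28)+(-10)) − (-5) = -71 → (-28,-71,-10)
replace slot 1: 2·((-71)+(-10)) − (-28) = -134 → (-134,-71,-10)

-134,-71,-10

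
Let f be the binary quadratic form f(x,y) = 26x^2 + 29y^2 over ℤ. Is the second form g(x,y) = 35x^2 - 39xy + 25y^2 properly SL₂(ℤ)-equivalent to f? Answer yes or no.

D₁ = -3016, D₂ = -1979
discriminants differ ⇒ not SL₂(ℤ)-equivalent

no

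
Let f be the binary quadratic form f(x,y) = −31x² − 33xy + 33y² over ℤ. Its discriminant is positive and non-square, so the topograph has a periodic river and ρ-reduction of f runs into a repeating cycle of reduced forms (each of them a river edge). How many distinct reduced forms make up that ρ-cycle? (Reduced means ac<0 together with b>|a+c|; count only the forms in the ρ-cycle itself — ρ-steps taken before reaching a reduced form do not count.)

D = 5181, ⌊√D⌋ = 71
descent: ρ → (33,33,-31)  [lands on river]
river: ρ → (-31,29,35)
river: ρ → (35,41,-25)
river: ρ → (-25,59,17)
river: ρ → (17,43,-49)
river: ρ → (-49,55,11)
river: ρ → (11,55,-49)
river: ρ → (-49,43,17)
river: ρ → (17,59,-25)
river: ρ → (-25,41,35)
river: ρ → (35,29,-31)
river: ρ → (-31,33,33)
ρ-cycle length = 12 (tail of 1 descent step not counted)

12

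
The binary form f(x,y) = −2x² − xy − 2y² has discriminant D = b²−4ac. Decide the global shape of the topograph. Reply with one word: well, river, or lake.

D = b²−4ac = (-1)² − 4·(-2)·(-2) = -15
D < 0 ⇒ definite ⇒ every region one sign ⇒ single well

well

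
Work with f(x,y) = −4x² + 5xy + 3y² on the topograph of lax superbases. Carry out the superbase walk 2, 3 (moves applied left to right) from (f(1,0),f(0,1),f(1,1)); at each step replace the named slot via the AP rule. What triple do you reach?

start (-4,3,4) = (f(1,0),f(0,1),f(1,1))
replace slot 2: 2·((-4)+4) − 3 = -3 → (-4,-3,4)
replace slot 3: 2·((-4)+(-3)) − 4 = -18 → (-4,-3,-18)

-4,-3,-18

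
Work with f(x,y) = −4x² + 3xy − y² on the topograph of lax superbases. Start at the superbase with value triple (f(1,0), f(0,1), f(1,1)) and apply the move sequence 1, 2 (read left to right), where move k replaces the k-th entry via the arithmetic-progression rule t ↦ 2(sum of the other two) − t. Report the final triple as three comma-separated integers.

start (-4,-1,-2) = (f(1,0),f(0,1),f(1,1))
replace slot 1: 2·((-1)+(-2)) − (-4) = -2 → (-2,-1,-2)
replace slot 2: 2·((-2)+(-2)) − (-1) = -7 → (-2,-7,-2)

-2,-7,-2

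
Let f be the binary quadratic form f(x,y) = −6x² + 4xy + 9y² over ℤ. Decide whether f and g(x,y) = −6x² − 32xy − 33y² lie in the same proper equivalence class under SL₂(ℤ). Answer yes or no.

D₁ = 232, D₂ = 232
river cycle of f (length 14): (9, 14, -1), (-1, 14, 9), (9, 4, -6), (-6, 8, 7), (7, 6, -7), (-7, 8, 6), (6, 4, -9), (-9, 14, 1), (1, 14, -9), (-9, 4, 6), … (4 more)
river cycle of g (length 14): (-6, 4, 9), (9, 14, -1), (-1, 14, 9), (9, 4, -6), (-6, 8, 7), (7, 6, -7), (-7, 8, 6), (6, 4, -9), (-9, 14, 1), (1, 14, -9), … (4 more)
cycles coincide ⇒ equivalent

yes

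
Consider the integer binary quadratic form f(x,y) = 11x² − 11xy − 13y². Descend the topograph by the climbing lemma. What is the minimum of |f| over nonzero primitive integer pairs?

descent: ρ → (-13,11,11)  [lands on river]
river: ρ → (11,11,-13)
river: ρ → (-13,15,9)
river: ρ → (9,21,-7)
river: ρ → (-7,21,9)
river: ρ → (9,15,-13)
closes: descent 1, river 6
min |a| on river = 7

7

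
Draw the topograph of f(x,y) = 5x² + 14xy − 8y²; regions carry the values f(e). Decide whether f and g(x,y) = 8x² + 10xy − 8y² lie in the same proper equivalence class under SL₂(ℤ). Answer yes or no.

D₁ = 356, D₂ = 356
river cycle of f (length 10): (-8, 18, 1), (1, 18, -8), (-8, 14, 5), (5, 16, -5), (-5, 14, 8), (8, 18, -1), (-1, 18, 8), (8, 14, -5), (-5, 16, 5), (5, 14, -8)
river cycle of g (length 14): (-8, 6, 10), (10, 14, -4), (-4, 18, 2), (2, 18, -4), (-4, 14, 10), (10, 6, -8), (-8, 10, 8), (8, 6, -10), (-10, 14, 4), (4, 18, -2), … (4 more)
cycles differ ⇒ inequivalent

no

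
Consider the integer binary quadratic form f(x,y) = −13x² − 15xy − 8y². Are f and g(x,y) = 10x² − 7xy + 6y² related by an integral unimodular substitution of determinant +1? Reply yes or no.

D₁ = -191, D₂ = -191
f is negative-definite; reduce −f:
−f: translate: b→-11 (≡15 mod 26), so (13,15,8)→(13,-11,6)
−f: flip: (13,-11,6)→(6,11,13)
−f: translate: b→-1 (≡11 mod 12), so (6,11,13)→(6,-1,8)
−f: reduced (well bottom): (6,-1,8) with a≤c, −a<b≤a
flip sign back: reduced form of f is (-6,1,-8)
g: flip: (10,-7,6)→(6,7,10)
g: translate: b→-5 (≡7 mod 12), so (6,7,10)→(6,-5,9)
g: reduced (well bottom): (6,-5,9) with a≤c, −a<b≤a
reduced forms (-6, 1, -8) vs (6, -5, 9) ⇒ inequivalent

no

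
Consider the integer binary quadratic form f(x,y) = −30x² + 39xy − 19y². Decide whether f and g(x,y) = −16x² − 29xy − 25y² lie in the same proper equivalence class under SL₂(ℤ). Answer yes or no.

D₁ = -759, D₂ = -759
f is negative-definite; reduce −f:
−f: translate: b→21 (≡-39 mod 60), so (30,-39,19)→(30,21,10)
−f: flip: (30,21,10)→(10,-21,30)
−f: translate: b→-1 (≡-21 mod 20), so (10,-21,30)→(10,-1,19)
−f: reduced (well bottom): (10,-1,19) with a≤c, −a<b≤a
flip sign back: reduced form of f is (-10,1,-19)
g is negative-definite; reduce −g:
−g: translate: b→-3 (≡29 mod 32), so (16,29,25)→(16,-3,12)
−g: flip: (16,-3,12)→(12,3,16)
−g: reduced (well bottom): (12,3,16) with a≤c, −a<b≤a
flip sign back: reduced form of g is (-12,-3,-16)
reduced forms (-10, 1, -19) vs (-12, -3, -16) ⇒ inequivalent

no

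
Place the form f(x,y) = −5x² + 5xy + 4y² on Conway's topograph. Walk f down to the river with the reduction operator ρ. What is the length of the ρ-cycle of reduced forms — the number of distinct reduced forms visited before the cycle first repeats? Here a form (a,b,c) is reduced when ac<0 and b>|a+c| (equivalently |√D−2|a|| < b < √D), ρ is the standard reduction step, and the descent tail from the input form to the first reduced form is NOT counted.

D = 105, ⌊√D⌋ = 10
river: ρ → (4,3,-6)
river: ρ → (-6,9,1)
river: ρ → (1,9,-6)
river: ρ → (-6,3,4)
river: ρ → (4,5,-5)
river: ρ → (-5,5,4)
ρ-cycle length = 6 (tail of 0 descent steps not counted)

6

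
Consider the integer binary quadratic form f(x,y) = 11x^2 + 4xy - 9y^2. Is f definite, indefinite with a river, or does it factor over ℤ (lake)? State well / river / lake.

D = b²−4ac = 4² − 4·11·(-9) = 412
D > 0 non-square ⇒ indefinite ⇒ periodic river

river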